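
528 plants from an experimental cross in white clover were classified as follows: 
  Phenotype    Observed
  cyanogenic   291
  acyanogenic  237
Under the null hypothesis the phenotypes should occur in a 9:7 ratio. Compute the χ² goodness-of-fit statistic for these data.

0.277

Expected counts for N = 528 under a 9:7 ratio (total parts = 16):
  cyanogenic: 528 × 9/16 = 297
  acyanogenic: 528 × 7/16 = 231
χ² = Σ (O − E)² / E
  cyanogenic: (291 − 297)² / 297 = 0.1212
  acyanogenic: (237 − 231)² / 231 = 0.1558
χ² = 0.1212 + 0.1558 = 0.277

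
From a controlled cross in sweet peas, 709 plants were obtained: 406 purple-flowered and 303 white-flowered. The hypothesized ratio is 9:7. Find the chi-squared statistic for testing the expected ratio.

Expected counts for N = 709 under a 9:7 ratio (total parts = 16):
  purple-flowered: 709 × 9/16 = 398.8125
  white-flowered: 709 × 7/16 = 310.1875
χ² = Σ (O − E)² / E
  purple-flowered: (406 − 398.8125)² / 398.8125 = 0.1295
  white-flowered: (303 − 310.1875)² / 310.1875 = 0.1665
χ² = 0.1295 + 0.1665 = 0.296

0.296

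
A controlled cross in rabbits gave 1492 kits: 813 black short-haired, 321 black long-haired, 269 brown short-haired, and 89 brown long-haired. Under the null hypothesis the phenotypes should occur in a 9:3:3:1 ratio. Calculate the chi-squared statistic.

Expected counts for N = 1492 under a 9:3:3:1 ratio (total parts = 16):
  black short-haired: 1492 × 9/16 = 839.25
  black long-haired: 1492 × 3/16 = 279.75
  brown short-haired: 1492 × 3/16 = 279.75
  brown long-haired: 1492 × 1/16 = 93.25
χ² = Σ (O − E)² / E
  black short-haired: (813 − 839.25)² / 839.25 = 0.8210
  black long-haired: (321 − 279.75)² / 279.75 = 6.0824
  brown short-haired: (269 − 279.75)² / 279.75 = 0.4131
  brown long-haired: (89 − 93.25)² / 93.25 = 0.1937
χ² = 0.8210 + 6.0824 + 0.4131 + 0.1937 = 7.5102 ≈ 7.510

7.510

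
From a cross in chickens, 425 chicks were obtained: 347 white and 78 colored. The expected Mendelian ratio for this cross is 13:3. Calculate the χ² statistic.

0.044

Under the 13:3 hypothesis (Σ ratio = 16, N = 425):
  white: 425 × 13/16 = 345.3125
  colored: 425 × 3/16 = 79.6875
χ² = Σ (O − E)² / E
  white: (347 − 345.3125)² / 345.3125 = 0.0082
  colored: (78 − 79.6875)² / 79.6875 = 0.0357
χ² = 0.0082 + 0.0357 = 0.0439 ≈ 0.044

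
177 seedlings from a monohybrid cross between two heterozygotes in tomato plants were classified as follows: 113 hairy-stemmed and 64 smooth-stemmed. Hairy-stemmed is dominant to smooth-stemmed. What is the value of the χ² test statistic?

11.753

For a monohybrid cross between heterozygotes with complete dominance, the expected phenotypic ratio is 3:1.
Expected counts for N = 177 under a 3:1 ratio (total parts = 4):
  hairy-stemmed: 177 × 3/4 = 132.75
  smooth-stemmed: 177 × 1/4 = 44.25
χ² = Σ (O − E)² / E
  hairy-stemmed: (113 − 132.75)² / 132.75 = 2.9383
  smooth-stemmed: (64 − 44.25)² / 44.25 = 8.8150
χ² = 2.9383 + 8.8150 = 11.7533 ≈ 11.753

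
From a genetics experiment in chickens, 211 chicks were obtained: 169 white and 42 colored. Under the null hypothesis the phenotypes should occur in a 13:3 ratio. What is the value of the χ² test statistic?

Expected counts for N = 211 under a 13:3 ratio (total parts = 16):
  white: 211 × 13/16 = 171.4375
  colored: 211 × 3/16 = 39.5625
χ² = Σ (O − E)² / E
  white: (169 − 171.4375)² / 171.4375 = 0.0347
  colored: (42 − 39.5625)² / 39.5625 = 0.1502
χ² = 0.0347 + 0.1502 = 0.1849 ≈ 0.185

0.185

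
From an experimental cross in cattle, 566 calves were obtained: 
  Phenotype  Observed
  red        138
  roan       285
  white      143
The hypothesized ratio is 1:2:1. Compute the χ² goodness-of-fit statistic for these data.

Under the 1:2:1 hypothesis (Σ ratio = 4, N = 566):
  red: 566 × 1/4 = 141.5
  roan: 566 × 2/4 = 283
  white: 566 × 1/4 = 141.5
χ² = Σ (O − E)² / E
  red: (138 − 141.5)² / 141.5 = 0.0866
  roan: (285 − 283)² / 283 = 0.0141
  white: (143 − 141.5)² / 141.5 = 0.0159
χ² = 0.0866 + 0.0141 + 0.0159 = 0.1166 ≈ 0.117

0.117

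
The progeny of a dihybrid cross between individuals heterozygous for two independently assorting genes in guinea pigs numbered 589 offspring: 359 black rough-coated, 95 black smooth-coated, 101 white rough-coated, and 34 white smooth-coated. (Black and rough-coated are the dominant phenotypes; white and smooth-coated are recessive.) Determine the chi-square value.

5.493

A dihybrid F₂ with independent assortment and complete dominance at both loci gives a 9:3:3:1 phenotypic ratio.
Total ratio parts = 16. Expected numbers out of 589:
  black rough-coated: 589 × 9/16 = 331.3125
  black smooth-coated: 589 × 3/16 = 110.4375
  white rough-coated: 589 × 3/16 = 110.4375
  white smooth-coated: 589 × 1/16 = 36.8125
χ² = Σ (O − E)² / E
  black rough-coated: (359 − 331.3125)² / 331.3125 = 2.3138
  black smooth-coated: (95 − 110.4375)² / 110.4375 = 2.1579
  white rough-coated: (101 − 110.4375)² / 110.4375 = 0.8065
  white smooth-coated: (34 − 36.8125)² / 36.8125 = 0.2149
χ² = 2.3138 + 2.1579 + 0.8065 + 0.2149 = 5.4931 ≈ 5.493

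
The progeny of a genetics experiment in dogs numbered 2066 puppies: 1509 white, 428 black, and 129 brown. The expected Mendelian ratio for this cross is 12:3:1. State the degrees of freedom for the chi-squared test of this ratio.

2

A goodness-of-fit test with 3 phenotype classes has df = 3 − 1 = 2.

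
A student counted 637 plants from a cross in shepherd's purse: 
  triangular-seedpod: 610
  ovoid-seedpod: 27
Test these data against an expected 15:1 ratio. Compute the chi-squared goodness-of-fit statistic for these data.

4.398

Total ratio parts = 16. Expected numbers out of 637:
  triangular-seedpod: 637 × 15/16 = 597.1875
  ovoid-seedpod: 637 × 1/16 = 39.8125
χ² = Σ (O − E)² / E
  triangular-seedpod: (610 − 597.1875)² / 597.1875 = 0.2749
  ovoid-seedpod: (27 − 39.8125)² / 39.8125 = 4.1233
χ² = 0.2749 + 4.1233 = 4.3982 ≈ 4.398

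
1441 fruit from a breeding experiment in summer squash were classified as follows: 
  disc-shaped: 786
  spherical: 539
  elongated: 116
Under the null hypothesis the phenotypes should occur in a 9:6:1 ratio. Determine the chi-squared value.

8.218

Expected counts for N = 1441 under a 9:6:1 ratio (total parts = 16):
  disc-shaped: 1441 × 9/16 = 810.5625
  spherical: 1441 × 6/16 = 540.375
  elongated: 1441 × 1/16 = 90.0625
χ² = Σ (O − E)² / E
  disc-shaped: (786 − 810.5625)² / 810.5625 = 0.7443
  spherical: (539 − 540.375)² / 540.375 = 0.0035
  elongated: (116 − 90.0625)² / 90.0625 = 7.4699
χ² = 0.7443 + 0.0035 + 7.4699 = 8.2177 ≈ 8.218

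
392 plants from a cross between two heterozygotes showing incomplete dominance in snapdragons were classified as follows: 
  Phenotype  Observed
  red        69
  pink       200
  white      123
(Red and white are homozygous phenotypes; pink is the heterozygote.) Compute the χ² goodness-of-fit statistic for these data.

15.041

With incomplete dominance, a heterozygote × heterozygote cross gives a 1:2:1 phenotypic ratio.
Under the 1:2:1 hypothesis (Σ ratio = 4, N = 392):
  red: 392 × 1/4 = 98
  pink: 392 × 2/4 = 196
  white: 392 × 1/4 = 98
χ² = Σ (O − E)² / E
  red: (69 − 98)² / 98 = 8.5816
  pink: (200 − 196)² / 196 = 0.0816
  white: (123 − 98)² / 98 = 6.3776
χ² = 8.5816 + 0.0816 + 6.3776 = 15.0408 ≈ 15.041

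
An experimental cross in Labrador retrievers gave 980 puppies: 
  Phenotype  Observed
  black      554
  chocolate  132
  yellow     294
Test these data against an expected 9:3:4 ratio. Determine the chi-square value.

Expected counts for N = 980 under a 9:3:4 ratio (total parts = 16):
  black: 980 × 9/16 = 551.25
  chocolate: 980 × 3/16 = 183.75
  yellow: 980 × 4/16 = 245
χ² = Σ (O − E)² / E
  black: (554 − 551.25)² / 551.25 = 0.0137
  chocolate: (132 − 183.75)² / 183.75 = 14.5745
  yellow: (294 − 245)² / 245 = 9.8000
χ² = 0.0137 + 14.5745 + 9.8000 = 24.3882 ≈ 24.388

24.388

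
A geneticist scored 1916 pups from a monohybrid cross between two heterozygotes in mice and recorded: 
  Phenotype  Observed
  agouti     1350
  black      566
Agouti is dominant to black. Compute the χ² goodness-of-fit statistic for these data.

For a monohybrid cross between heterozygotes with complete dominance, the expected phenotypic ratio is 3:1.
Total ratio parts = 4. Expected numbers out of 1916:
  agouti: 1916 × 3/4 = 1437
  black: 1916 × 1/4 = 479
χ² = Σ (O − E)² / E
  agouti: (1350 − 1437)² / 1437 = 5.2672
  black: (566 − 479)² / 479 = 15.8017
χ² = 5.2672 + 15.8017 = 21.0689 ≈ 21.069

21.069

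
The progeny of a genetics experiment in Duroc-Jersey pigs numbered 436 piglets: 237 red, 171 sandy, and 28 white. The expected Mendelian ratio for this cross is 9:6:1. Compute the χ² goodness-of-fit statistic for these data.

0.642

Under the 9:6:1 hypothesis (Σ ratio = 16, N = 436):
  red: 436 × 9/16 = 245.25
  sandy: 436 × 6/16 = 163.5
  white: 436 × 1/16 = 27.25
χ² = Σ (O − E)² / E
  red: (237 − 245.25)² / 245.25 = 0.2775
  sandy: (171 − 163.5)² / 163.5 = 0.3440
  white: (28 − 27.25)² / 27.25 = 0.0206
χ² = 0.2775 + 0.3440 + 0.0206 = 0.6421 ≈ 0.642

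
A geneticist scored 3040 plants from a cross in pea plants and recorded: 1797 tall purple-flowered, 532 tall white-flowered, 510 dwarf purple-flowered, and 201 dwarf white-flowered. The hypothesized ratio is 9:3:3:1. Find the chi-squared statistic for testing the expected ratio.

13.912

Expected counts for N = 3040 under a 9:3:3:1 ratio (total parts = 16):
  tall purple-flowered: 3040 × 9/16 = 1710
  tall white-flowered: 3040 × 3/16 = 570
  dwarf purple-flowered: 3040 × 3/16 = 570
  dwarf white-flowered: 3040 × 1/16 = 190
χ² = Σ (O − E)² / E
  tall purple-flowered: (1797 − 1710)² / 1710 = 4.4263
  tall white-flowered: (532 − 570)² / 570 = 2.5333
  dwarf purple-flowered: (510 − 570)² / 570 = 6.3158
  dwarf white-flowered: (201 − 190)² / 190 = 0.6368
χ² = 4.4263 + 2.5333 + 6.3158 + 0.6368 = 13.9122 ≈ 13.912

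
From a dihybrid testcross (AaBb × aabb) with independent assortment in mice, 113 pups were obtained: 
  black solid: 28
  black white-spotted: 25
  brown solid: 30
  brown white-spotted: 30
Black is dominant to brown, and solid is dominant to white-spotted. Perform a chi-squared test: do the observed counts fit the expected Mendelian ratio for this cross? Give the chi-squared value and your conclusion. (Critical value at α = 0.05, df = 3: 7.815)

A dihybrid testcross with independent assortment gives a 1:1:1:1 ratio.
Under the 1:1:1:1 hypothesis (Σ ratio = 4, N = 113):
  black solid: 113 × 1/4 = 28.25
  black white-spotted: 113 × 1/4 = 28.25
  brown solid: 113 × 1/4 = 28.25
  brown white-spotted: 113 × 1/4 = 28.25
χ² = Σ (O − E)² / E
  black solid: (28 − 28.25)² / 28.25 = 0.0022
  black white-spotted: (25 − 28.25)² / 28.25 = 0.3739
  brown solid: (30 − 28.25)² / 28.25 = 0.1084
  brown white-spotted: (30 − 28.25)² / 28.25 = 0.1084
χ² = 0.0022 + 0.3739 + 0.1084 + 0.1084 = 0.5929 ≈ 0.593
Degrees of freedom = 4 − 1 = 3; critical value at α = 0.05 is 7.815.
Since 0.593 < 7.815, we fail to reject the null hypothesis — the data are consistent with the 1:1:1:1 ratio.

0.593; consistent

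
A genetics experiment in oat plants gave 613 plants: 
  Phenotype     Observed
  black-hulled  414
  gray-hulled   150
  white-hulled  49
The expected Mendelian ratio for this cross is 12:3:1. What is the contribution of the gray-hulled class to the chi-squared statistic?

Under the 12:3:1 hypothesis (Σ ratio = 16, N = 613):
  black-hulled: 613 × 12/16 = 459.75
  gray-hulled: 613 × 3/16 = 114.9375
  white-hulled: 613 × 1/16 = 38.3125
Contribution of gray-hulled: (150 − 114.9375)² / 114.9375 = 10.6961

10.696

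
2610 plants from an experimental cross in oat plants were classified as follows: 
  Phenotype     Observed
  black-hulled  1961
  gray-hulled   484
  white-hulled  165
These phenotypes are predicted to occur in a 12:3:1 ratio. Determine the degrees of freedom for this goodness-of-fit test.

A goodness-of-fit test with 3 phenotype classes has df = 3 − 1 = 2.

2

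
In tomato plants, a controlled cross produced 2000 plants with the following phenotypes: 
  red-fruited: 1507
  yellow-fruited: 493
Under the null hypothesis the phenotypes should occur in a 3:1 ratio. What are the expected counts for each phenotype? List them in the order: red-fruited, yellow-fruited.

1500, 500

The 3:1 ratio has 4 parts, so with N = 2000 the expected counts are:
  red-fruited: 2000 × 3/4 = 1500
  yellow-fruited: 2000 × 1/4 = 500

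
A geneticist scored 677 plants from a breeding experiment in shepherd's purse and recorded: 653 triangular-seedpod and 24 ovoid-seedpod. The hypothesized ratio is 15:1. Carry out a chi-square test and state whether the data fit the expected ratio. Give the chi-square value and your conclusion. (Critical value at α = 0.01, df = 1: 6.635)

8.454; not consistent

Expected counts for N = 677 under a 15:1 ratio (total parts = 16):
  triangular-seedpod: 677 × 15/16 = 634.6875
  ovoid-seedpod: 677 × 1/16 = 42.3125
χ² = Σ (O − E)² / E
  triangular-seedpod: (653 − 634.6875)² / 634.6875 = 0.5284
  ovoid-seedpod: (24 − 42.3125)² / 42.3125 = 7.9255
χ² = 0.5284 + 7.9255 = 8.4539 ≈ 8.454
Degrees of freedom = 2 − 1 = 1; critical value at α = 0.01 is 6.635.
Since 8.454 > 6.635, we reject the null hypothesis — the data do not fit the 15:1 ratio.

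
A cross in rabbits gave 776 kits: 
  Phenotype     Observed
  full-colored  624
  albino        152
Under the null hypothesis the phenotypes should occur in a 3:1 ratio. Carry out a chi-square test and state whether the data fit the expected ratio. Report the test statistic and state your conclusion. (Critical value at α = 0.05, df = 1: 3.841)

The 3:1 ratio has 4 parts, so with N = 776 the expected counts are:
  full-colored: 776 × 3/4 = 582
  albino: 776 × 1/4 = 194
χ² = Σ (O − E)² / E
  full-colored: (624 − 582)² / 582 = 3.0309
  albino: (152 − 194)² / 194 = 9.0928
χ² = 3.0309 + 9.0928 = 12.1237 ≈ 12.124
Degrees of freedom = 2 − 1 = 1; critical value at α = 0.05 is 3.841.
Since 12.124 > 3.841, we reject the null hypothesis — the data do not fit the 3:1 ratio.

12.124; not consistent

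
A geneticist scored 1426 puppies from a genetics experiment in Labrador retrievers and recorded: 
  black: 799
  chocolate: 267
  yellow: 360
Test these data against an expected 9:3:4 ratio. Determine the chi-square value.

Expected counts for N = 1426 under a 9:3:4 ratio (total parts = 16):
  black: 1426 × 9/16 = 802.125
  chocolate: 1426 × 3/16 = 267.375
  yellow: 1426 × 4/16 = 356.5
χ² = Σ (O − E)² / E
  black: (799 − 802.125)² / 802.125 = 0.0122
  chocolate: (267 − 267.375)² / 267.375 = 0.0005
  yellow: (360 − 356.5)² / 356.5 = 0.0344
χ² = 0.0122 + 0.0005 + 0.0344 = 0.0471 ≈ 0.047

0.047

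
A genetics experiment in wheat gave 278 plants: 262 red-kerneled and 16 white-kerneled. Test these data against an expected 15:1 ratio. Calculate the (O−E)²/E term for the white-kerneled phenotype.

0.109

The 15:1 ratio has 16 parts, so with N = 278 the expected counts are:
  red-kerneled: 278 × 15/16 = 260.625
  white-kerneled: 278 × 1/16 = 17.375
Contribution of white-kerneled: (16 − 17.375)² / 17.375 = 0.1088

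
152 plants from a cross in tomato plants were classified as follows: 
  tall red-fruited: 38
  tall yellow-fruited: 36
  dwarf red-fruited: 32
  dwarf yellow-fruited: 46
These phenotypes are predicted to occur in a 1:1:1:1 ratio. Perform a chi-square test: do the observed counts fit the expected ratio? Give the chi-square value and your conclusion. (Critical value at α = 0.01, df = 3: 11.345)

2.737; consistent

The 1:1:1:1 ratio has 4 parts, so with N = 152 the expected counts are:
  tall red-fruited: 152 × 1/4 = 38
  tall yellow-fruited: 152 × 1/4 = 38
  dwarf red-fruited: 152 × 1/4 = 38
  dwarf yellow-fruited: 152 × 1/4 = 38
χ² = Σ (O − E)² / E
  tall red-fruited: (38 − 38)² / 38 = 0.0000
  tall yellow-fruited: (36 − 38)² / 38 = 0.1053
  dwarf red-fruited: (32 − 38)² / 38 = 0.9474
  dwarf yellow-fruited: (46 − 38)² / 38 = 1.6842
χ² = 0.0000 + 0.1053 + 0.9474 + 1.6842 = 2.7369 ≈ 2.737
Degrees of freedom = 4 − 1 = 3; critical value at α = 0.01 is 11.345.
Since 2.737 < 11.345, we fail to reject the null hypothesis — the data are consistent with the 1:1:1:1 ratio.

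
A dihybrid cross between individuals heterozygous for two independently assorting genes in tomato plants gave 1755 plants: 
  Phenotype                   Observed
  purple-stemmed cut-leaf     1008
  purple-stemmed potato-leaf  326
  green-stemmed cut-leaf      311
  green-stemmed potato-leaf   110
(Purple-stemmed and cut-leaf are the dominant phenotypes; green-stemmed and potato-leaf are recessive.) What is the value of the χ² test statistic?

1.460

A dihybrid F₂ with independent assortment and complete dominance at both loci gives a 9:3:3:1 phenotypic ratio.
The 9:3:3:1 ratio has 16 parts, so with N = 1755 the expected counts are:
  purple-stemmed cut-leaf: 1755 × 9/16 = 987.1875
  purple-stemmed potato-leaf: 1755 × 3/16 = 329.0625
  green-stemmed cut-leaf: 1755 × 3/16 = 329.0625
  green-stemmed potato-leaf: 1755 × 1/16 = 109.6875
χ² = Σ (O − E)² / E
  purple-stemmed cut-leaf: (1008 − 987.1875)² / 987.1875 = 0.4388
  purple-stemmed potato-leaf: (326 − 329.0625)² / 329.0625 = 0.0285
  green-stemmed cut-leaf: (311 − 329.0625)² / 329.0625 = 0.9915
  green-stemmed potato-leaf: (110 − 109.6875)² / 109.6875 = 0.0009
χ² = 0.4388 + 0.0285 + 0.9915 + 0.0009 = 1.4597 ≈ 1.460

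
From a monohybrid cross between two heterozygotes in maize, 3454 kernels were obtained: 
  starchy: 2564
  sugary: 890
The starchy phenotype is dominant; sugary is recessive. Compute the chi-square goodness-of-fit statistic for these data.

For a monohybrid cross between heterozygotes with complete dominance, the expected phenotypic ratio is 3:1.
The 3:1 ratio has 4 parts, so with N = 3454 the expected counts are:
  starchy: 3454 × 3/4 = 2590.5
  sugary: 3454 × 1/4 = 863.5
χ² = Σ (O − E)² / E
  starchy: (2564 − 2590.5)² / 2590.5 = 0.2711
  sugary: (890 − 863.5)² / 863.5 = 0.8133
χ² = 0.2711 + 0.8133 = 1.0844 ≈ 1.084

1.084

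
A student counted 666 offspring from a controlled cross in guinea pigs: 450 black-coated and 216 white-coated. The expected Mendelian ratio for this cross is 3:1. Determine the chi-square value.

19.622

Under the 3:1 hypothesis (Σ ratio = 4, N = 666):
  black-coated: 666 × 3/4 = 499.5
  white-coated: 666 × 1/4 = 166.5
χ² = Σ (O − E)² / E
  black-coated: (450 − 499.5)² / 499.5 = 4.9054
  white-coated: (216 − 166.5)² / 166.5 = 14.7162
χ² = 4.9054 + 14.7162 = 19.6216 ≈ 19.622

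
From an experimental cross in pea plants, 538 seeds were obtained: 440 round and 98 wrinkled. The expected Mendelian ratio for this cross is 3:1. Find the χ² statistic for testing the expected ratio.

13.207

Under the 3:1 hypothesis (Σ ratio = 4, N = 538):
  round: 538 × 3/4 = 403.5
  wrinkled: 538 × 1/4 = 134.5
χ² = Σ (O − E)² / E
  round: (440 − 403.5)² / 403.5 = 3.3017
  wrinkled: (98 − 134.5)² / 134.5 = 9.9052
χ² = 3.3017 + 9.9052 = 13.2069 ≈ 13.207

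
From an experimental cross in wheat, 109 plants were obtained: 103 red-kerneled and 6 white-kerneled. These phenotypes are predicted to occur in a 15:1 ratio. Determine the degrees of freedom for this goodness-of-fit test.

1

A goodness-of-fit test with 2 phenotype classes has df = 2 − 1 = 1.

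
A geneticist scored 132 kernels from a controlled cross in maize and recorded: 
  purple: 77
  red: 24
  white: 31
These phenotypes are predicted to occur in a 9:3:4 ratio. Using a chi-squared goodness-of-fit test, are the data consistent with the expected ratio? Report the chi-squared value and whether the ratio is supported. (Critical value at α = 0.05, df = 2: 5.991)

Total ratio parts = 16. Expected numbers out of 132:
  purple: 132 × 9/16 = 74.25
  red: 132 × 3/16 = 24.75
  white: 132 × 4/16 = 33
χ² = Σ (O − E)² / E
  purple: (77 − 74.25)² / 74.25 = 0.1019
  red: (24 − 24.75)² / 24.75 = 0.0227
  white: (31 − 33)² / 33 = 0.1212
χ² = 0.1019 + 0.0227 + 0.1212 = 0.2458 ≈ 0.246
Degrees of freedom = 3 − 1 = 2; critical value at α = 0.05 is 5.991.
Since 0.246 < 5.991, we fail to reject the null hypothesis — the data are consistent with the 9:3:4 ratio.

0.246; consistent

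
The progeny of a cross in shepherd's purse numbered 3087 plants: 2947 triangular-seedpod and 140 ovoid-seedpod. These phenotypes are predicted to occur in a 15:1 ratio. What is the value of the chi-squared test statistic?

Expected counts for N = 3087 under a 15:1 ratio (total parts = 16):
  triangular-seedpod: 3087 × 15/16 = 2894.0625
  ovoid-seedpod: 3087 × 1/16 = 192.9375
χ² = Σ (O − E)² / E
  triangular-seedpod: (2947 − 2894.0625)² / 2894.0625 = 0.9683
  ovoid-seedpod: (140 − 192.9375)² / 192.9375 = 14.5248
χ² = 0.9683 + 14.5248 = 15.4931 ≈ 15.493

15.493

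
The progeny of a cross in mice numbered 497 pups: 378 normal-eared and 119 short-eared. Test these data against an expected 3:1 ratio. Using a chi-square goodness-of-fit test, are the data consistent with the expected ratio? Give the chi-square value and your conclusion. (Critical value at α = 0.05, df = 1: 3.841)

0.296; consistent

Under the 3:1 hypothesis (Σ ratio = 4, N = 497):
  normal-eared: 497 × 3/4 = 372.75
  short-eared: 497 × 1/4 = 124.25
χ² = Σ (O − E)² / E
  normal-eared: (378 − 372.75)² / 372.75 = 0.0739
  short-eared: (119 − 124.25)² / 124.25 = 0.2218
χ² = 0.0739 + 0.2218 = 0.2957 ≈ 0.296
Degrees of freedom = 2 − 1 = 1; critical value at α = 0.05 is 3.841.
Since 0.296 < 3.841, we fail to reject the null hypothesis — the data are consistent with the 3:1 ratio.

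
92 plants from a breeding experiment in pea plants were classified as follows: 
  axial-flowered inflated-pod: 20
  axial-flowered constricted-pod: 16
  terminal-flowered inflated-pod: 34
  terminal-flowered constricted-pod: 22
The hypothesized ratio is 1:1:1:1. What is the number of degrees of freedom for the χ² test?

3

A goodness-of-fit test with 4 phenotype classes has df = 4 − 1 = 3.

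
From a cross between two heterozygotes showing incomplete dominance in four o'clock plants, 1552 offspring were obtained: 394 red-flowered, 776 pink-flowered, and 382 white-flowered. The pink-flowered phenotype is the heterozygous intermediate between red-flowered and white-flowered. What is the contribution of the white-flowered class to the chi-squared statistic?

With incomplete dominance, a heterozygote × heterozygote cross gives a 1:2:1 phenotypic ratio.
Total ratio parts = 4. Expected numbers out of 1552:
  red-flowered: 1552 × 1/4 = 388
  pink-flowered: 1552 × 2/4 = 776
  white-flowered: 1552 × 1/4 = 388
Contribution of white-flowered: (382 − 388)² / 388 = 0.0928

0.093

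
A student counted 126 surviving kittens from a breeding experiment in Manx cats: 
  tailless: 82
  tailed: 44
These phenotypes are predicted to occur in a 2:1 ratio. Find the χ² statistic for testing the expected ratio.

0.143

Total ratio parts = 3. Expected numbers out of 126:
  tailless: 126 × 2/3 = 84
  tailed: 126 × 1/3 = 42
χ² = Σ (O − E)² / E
  tailless: (82 − 84)² / 84 = 0.0476
  tailed: (44 − 42)² / 42 = 0.0952
χ² = 0.0476 + 0.0952 = 0.1428 ≈ 0.143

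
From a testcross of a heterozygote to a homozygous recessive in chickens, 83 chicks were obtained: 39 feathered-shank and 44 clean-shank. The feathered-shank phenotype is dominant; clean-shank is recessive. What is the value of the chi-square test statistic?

A testcross of a heterozygote (Aa × aa) gives a 1:1 phenotypic ratio.
The 1:1 ratio has 2 parts, so with N = 83 the expected counts are:
  feathered-shank: 83 × 1/2 = 41.5
  clean-shank: 83 × 1/2 = 41.5
χ² = Σ (O − E)² / E
  feathered-shank: (39 − 41.5)² / 41.5 = 0.1506
  clean-shank: (44 − 41.5)² / 41.5 = 0.1506
χ² = 0.1506 + 0.1506 = 0.3012 ≈ 0.301

0.301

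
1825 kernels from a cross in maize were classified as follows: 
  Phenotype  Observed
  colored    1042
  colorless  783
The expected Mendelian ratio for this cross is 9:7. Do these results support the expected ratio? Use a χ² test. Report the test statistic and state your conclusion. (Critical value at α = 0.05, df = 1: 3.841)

Under the 9:7 hypothesis (Σ ratio = 16, N = 1825):
  colored: 1825 × 9/16 = 1026.5625
  colorless: 1825 × 7/16 = 798.4375
χ² = Σ (O − E)² / E
  colored: (1042 − 1026.5625)² / 1026.5625 = 0.2321
  colorless: (783 − 798.4375)² / 798.4375 = 0.2985
χ² = 0.2321 + 0.2985 = 0.5306 ≈ 0.531
Degrees of freedom = 2 − 1 = 1; critical value at α = 0.05 is 3.841.
Since 0.531 < 3.841, we fail to reject the null hypothesis — the data are consistent with the 9:7 ratio.

0.531; consistent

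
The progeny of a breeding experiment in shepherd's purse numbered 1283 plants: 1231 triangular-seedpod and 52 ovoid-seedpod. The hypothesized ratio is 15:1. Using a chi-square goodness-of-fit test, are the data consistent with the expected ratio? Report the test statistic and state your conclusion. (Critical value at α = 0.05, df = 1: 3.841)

10.569; not consistent

Under the 15:1 hypothesis (Σ ratio = 16, N = 1283):
  triangular-seedpod: 1283 × 15/16 = 1202.8125
  ovoid-seedpod: 1283 × 1/16 = 80.1875
χ² = Σ (O − E)² / E
  triangular-seedpod: (1231 − 1202.8125)² / 1202.8125 = 0.6606
  ovoid-seedpod: (52 − 80.1875)² / 80.1875 = 9.9085
χ² = 0.6606 + 9.9085 = 10.5691 ≈ 10.569
Degrees of freedom = 2 − 1 = 1; critical value at α = 0.05 is 3.841.
Since 10.569 > 3.841, we reject the null hypothesis — the data do not fit the 15:1 ratio.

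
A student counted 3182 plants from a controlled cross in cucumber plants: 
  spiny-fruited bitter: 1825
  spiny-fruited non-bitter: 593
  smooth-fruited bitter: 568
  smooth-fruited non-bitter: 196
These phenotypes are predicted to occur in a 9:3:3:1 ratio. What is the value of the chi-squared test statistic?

2.126

Expected counts for N = 3182 under a 9:3:3:1 ratio (total parts = 16):
  spiny-fruited bitter: 3182 × 9/16 = 1789.875
  spiny-fruited non-bitter: 3182 × 3/16 = 596.625
  smooth-fruited bitter: 3182 × 3/16 = 596.625
  smooth-fruited non-bitter: 3182 × 1/16 = 198.875
χ² = Σ (O − E)² / E
  spiny-fruited bitter: (1825 − 1789.875)² / 1789.875 = 0.6893
  spiny-fruited non-bitter: (593 − 596.625)² / 596.625 = 0.0220
  smooth-fruited bitter: (568 − 596.625)² / 596.625 = 1.3734
  smooth-fruited non-bitter: (196 − 198.875)² / 198.875 = 0.0416
χ² = 0.6893 + 0.0220 + 1.3734 + 0.0416 = 2.1263 ≈ 2.126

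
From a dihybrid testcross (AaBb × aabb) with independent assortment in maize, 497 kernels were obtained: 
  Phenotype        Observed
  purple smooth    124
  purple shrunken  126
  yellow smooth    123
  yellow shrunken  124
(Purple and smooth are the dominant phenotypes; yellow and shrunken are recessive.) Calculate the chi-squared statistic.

A dihybrid testcross with independent assortment gives a 1:1:1:1 ratio.
Under the 1:1:1:1 hypothesis (Σ ratio = 4, N = 497):
  purple smooth: 497 × 1/4 = 124.25
  purple shrunken: 497 × 1/4 = 124.25
  yellow smooth: 497 × 1/4 = 124.25
  yellow shrunken: 497 × 1/4 = 124.25
χ² = Σ (O − E)² / E
  purple smooth: (124 − 124.25)² / 124.25 = 0.0005
  purple shrunken: (126 − 124.25)² / 124.25 = 0.0246
  yellow smooth: (123 − 124.25)² / 124.25 = 0.0126
  yellow shrunken: (124 − 124.25)² / 124.25 = 0.0005
χ² = 0.0005 + 0.0246 + 0.0126 + 0.0005 = 0.0382 ≈ 0.038

0.038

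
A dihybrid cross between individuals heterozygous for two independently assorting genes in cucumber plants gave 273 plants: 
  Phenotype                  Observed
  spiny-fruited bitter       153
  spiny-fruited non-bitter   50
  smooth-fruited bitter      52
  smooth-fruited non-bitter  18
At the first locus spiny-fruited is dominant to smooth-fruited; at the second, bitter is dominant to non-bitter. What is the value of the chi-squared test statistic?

0.094

A dihybrid F₂ with independent assortment and complete dominance at both loci gives a 9:3:3:1 phenotypic ratio.
Expected counts for N = 273 under a 9:3:3:1 ratio (total parts = 16):
  spiny-fruited bitter: 273 × 9/16 = 153.5625
  spiny-fruited non-bitter: 273 × 3/16 = 51.1875
  smooth-fruited bitter: 273 × 3/16 = 51.1875
  smooth-fruited non-bitter: 273 × 1/16 = 17.0625
χ² = Σ (O − E)² / E
  spiny-fruited bitter: (153 − 153.5625)² / 153.5625 = 0.0021
  spiny-fruited non-bitter: (50 − 51.1875)² / 51.1875 = 0.0275
  smooth-fruited bitter: (52 − 51.1875)² / 51.1875 = 0.0129
  smooth-fruited non-bitter: (18 − 17.0625)² / 17.0625 = 0.0515
χ² = 0.0021 + 0.0275 + 0.0129 + 0.0515 = 0.094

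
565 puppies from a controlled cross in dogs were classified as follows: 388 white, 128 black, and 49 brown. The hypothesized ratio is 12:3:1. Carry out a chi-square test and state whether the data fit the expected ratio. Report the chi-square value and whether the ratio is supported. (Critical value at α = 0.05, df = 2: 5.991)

Expected counts for N = 565 under a 12:3:1 ratio (total parts = 16):
  white: 565 × 12/16 = 423.75
  black: 565 × 3/16 = 105.9375
  brown: 565 × 1/16 = 35.3125
χ² = Σ (O − E)² / E
  white: (388 − 423.75)² / 423.75 = 3.0161
  black: (128 − 105.9375)² / 105.9375 = 4.5947
  brown: (49 − 35.3125)² / 35.3125 = 5.3054
χ² = 3.0161 + 4.5947 + 5.3054 = 12.9162 ≈ 12.916
Degrees of freedom = 3 − 1 = 2; critical value at α = 0.05 is 5.991.
Since 12.916 > 5.991, we reject the null hypothesis — the data do not fit the 12:3:1 ratio.

12.916; not consistent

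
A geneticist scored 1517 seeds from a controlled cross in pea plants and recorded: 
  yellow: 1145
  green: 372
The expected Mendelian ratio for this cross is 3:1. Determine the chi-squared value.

0.185

Under the 3:1 hypothesis (Σ ratio = 4, N = 1517):
  yellow: 1517 × 3/4 = 1137.75
  green: 1517 × 1/4 = 379.25
χ² = Σ (O − E)² / E
  yellow: (1145 − 1137.75)² / 1137.75 = 0.0462
  green: (372 − 379.25)² / 379.25 = 0.1386
χ² = 0.0462 + 0.1386 = 0.1848 ≈ 0.185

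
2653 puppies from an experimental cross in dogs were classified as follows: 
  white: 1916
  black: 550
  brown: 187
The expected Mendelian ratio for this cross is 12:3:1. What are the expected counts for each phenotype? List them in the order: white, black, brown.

1989.75, 497.4375, 165.8125

Under the 12:3:1 hypothesis (Σ ratio = 16, N = 2653):
  white: 2653 × 12/16 = 1989.75
  black: 2653 × 3/16 = 497.4375
  brown: 2653 × 1/16 = 165.8125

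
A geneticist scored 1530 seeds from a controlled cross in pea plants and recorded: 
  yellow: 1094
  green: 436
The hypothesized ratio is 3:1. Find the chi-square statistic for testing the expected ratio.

9.977

Expected counts for N = 1530 under a 3:1 ratio (total parts = 4):
  yellow: 1530 × 3/4 = 1147.5
  green: 1530 × 1/4 = 382.5
χ² = Σ (O − E)² / E
  yellow: (1094 − 1147.5)² / 1147.5 = 2.4943
  green: (436 − 382.5)² / 382.5 = 7.4830
χ² = 2.4943 + 7.4830 = 9.9773 ≈ 9.977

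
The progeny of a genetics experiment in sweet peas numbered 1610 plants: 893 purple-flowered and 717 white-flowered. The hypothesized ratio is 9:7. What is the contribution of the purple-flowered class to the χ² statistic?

0.176

Total ratio parts = 16. Expected numbers out of 1610:
  purple-flowered: 1610 × 9/16 = 905.625
  white-flowered: 1610 × 7/16 = 704.375
Contribution of purple-flowered: (893 − 905.625)² / 905.625 = 0.1760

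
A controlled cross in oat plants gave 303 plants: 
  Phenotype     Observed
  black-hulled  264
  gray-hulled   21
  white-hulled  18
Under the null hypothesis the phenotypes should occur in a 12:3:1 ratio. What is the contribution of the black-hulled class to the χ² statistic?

Total ratio parts = 16. Expected numbers out of 303:
  black-hulled: 303 × 12/16 = 227.25
  gray-hulled: 303 × 3/16 = 56.8125
  white-hulled: 303 × 1/16 = 18.9375
Contribution of black-hulled: (264 − 227.25)² / 227.25 = 5.9431

5.943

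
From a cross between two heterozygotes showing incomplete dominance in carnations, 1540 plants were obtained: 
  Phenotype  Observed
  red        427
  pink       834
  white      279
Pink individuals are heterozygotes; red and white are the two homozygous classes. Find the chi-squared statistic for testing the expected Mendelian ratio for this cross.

With incomplete dominance, a heterozygote × heterozygote cross gives a 1:2:1 phenotypic ratio.
Total ratio parts = 4. Expected numbers out of 1540:
  red: 1540 × 1/4 = 385
  pink: 1540 × 2/4 = 770
  white: 1540 × 1/4 = 385
χ² = Σ (O − E)² / E
  red: (427 − 385)² / 385 = 4.5818
  pink: (834 − 770)² / 770 = 5.3195
  white: (279 − 385)² / 385 = 29.1844
χ² = 4.5818 + 5.3195 + 29.1844 = 39.0857 ≈ 39.086

39.086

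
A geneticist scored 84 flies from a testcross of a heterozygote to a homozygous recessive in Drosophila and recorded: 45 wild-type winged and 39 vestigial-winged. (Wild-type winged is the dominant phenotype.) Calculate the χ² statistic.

A testcross of a heterozygote (Aa × aa) gives a 1:1 phenotypic ratio.
The 1:1 ratio has 2 parts, so with N = 84 the expected counts are:
  wild-type winged: 84 × 1/2 = 42
  vestigial-winged: 84 × 1/2 = 42
χ² = Σ (O − E)² / E
  wild-type winged: (45 − 42)² / 42 = 0.2143
  vestigial-winged: (39 − 42)² / 42 = 0.2143
χ² = 0.2143 + 0.2143 = 0.4286 ≈ 0.429

0.429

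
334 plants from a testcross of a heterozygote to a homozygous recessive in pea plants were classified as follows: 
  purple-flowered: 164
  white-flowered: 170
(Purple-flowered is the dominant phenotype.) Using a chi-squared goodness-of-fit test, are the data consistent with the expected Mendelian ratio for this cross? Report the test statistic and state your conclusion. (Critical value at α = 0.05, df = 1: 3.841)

0.108; consistent

A testcross of a heterozygote (Aa × aa) gives a 1:1 phenotypic ratio.
Expected counts for N = 334 under a 1:1 ratio (total parts = 2):
  purple-flowered: 334 × 1/2 = 167
  white-flowered: 334 × 1/2 = 167
χ² = Σ (O − E)² / E
  purple-flowered: (164 − 167)² / 167 = 0.0539
  white-flowered: (170 − 167)² / 167 = 0.0539
χ² = 0.0539 + 0.0539 = 0.1078 ≈ 0.108
Degrees of freedom = 2 − 1 = 1; critical value at α = 0.05 is 3.841.
Since 0.108 < 3.841, we fail to reject the null hypothesis — the data are consistent with the 1:1 ratio.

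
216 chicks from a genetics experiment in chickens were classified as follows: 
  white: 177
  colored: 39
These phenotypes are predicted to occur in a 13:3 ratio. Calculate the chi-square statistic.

0.068

Expected counts for N = 216 under a 13:3 ratio (total parts = 16):
  white: 216 × 13/16 = 175.5
  colored: 216 × 3/16 = 40.5
χ² = Σ (O − E)² / E
  white: (177 − 175.5)² / 175.5 = 0.0128
  colored: (39 − 40.5)² / 40.5 = 0.0556
χ² = 0.0128 + 0.0556 = 0.0684 ≈ 0.068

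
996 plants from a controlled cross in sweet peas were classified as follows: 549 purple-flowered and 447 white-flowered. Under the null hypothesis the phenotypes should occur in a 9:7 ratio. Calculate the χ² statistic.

Total ratio parts = 16. Expected numbers out of 996:
  purple-flowered: 996 × 9/16 = 560.25
  white-flowered: 996 × 7/16 = 435.75
χ² = Σ (O − E)² / E
  purple-flowered: (549 − 560.25)² / 560.25 = 0.2259
  white-flowered: (447 − 435.75)² / 435.75 = 0.2904
χ² = 0.2259 + 0.2904 = 0.5163 ≈ 0.516

0.516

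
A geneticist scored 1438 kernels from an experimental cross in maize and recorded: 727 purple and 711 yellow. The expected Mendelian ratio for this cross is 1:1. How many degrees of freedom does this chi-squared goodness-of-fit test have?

A goodness-of-fit test with 2 phenotype classes has df = 2 − 1 = 1.

1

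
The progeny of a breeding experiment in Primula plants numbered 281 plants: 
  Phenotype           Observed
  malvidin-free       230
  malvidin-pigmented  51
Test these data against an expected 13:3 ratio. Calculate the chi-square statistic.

The 13:3 ratio has 16 parts, so with N = 281 the expected counts are:
  malvidin-free: 281 × 13/16 = 228.3125
  malvidin-pigmented: 281 × 3/16 = 52.6875
χ² = Σ (O − E)² / E
  malvidin-free: (230 − 228.3125)² / 228.3125 = 0.0125
  malvidin-pigmented: (51 − 52.6875)² / 52.6875 = 0.0540
χ² = 0.0125 + 0.0540 = 0.0665 ≈ 0.067

0.067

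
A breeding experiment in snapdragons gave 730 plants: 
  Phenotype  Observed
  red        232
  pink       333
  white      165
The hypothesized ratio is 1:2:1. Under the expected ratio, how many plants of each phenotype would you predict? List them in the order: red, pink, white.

182.5, 365, 182.5

Under the 1:2:1 hypothesis (Σ ratio = 4, N = 730):
  red: 730 × 1/4 = 182.5
  pink: 730 × 2/4 = 365
  white: 730 × 1/4 = 182.5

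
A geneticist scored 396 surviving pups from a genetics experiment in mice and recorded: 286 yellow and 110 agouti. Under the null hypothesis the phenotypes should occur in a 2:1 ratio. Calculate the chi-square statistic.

Expected counts for N = 396 under a 2:1 ratio (total parts = 3):
  yellow: 396 × 2/3 = 264
  agouti: 396 × 1/3 = 132
χ² = Σ (O − E)² / E
  yellow: (286 − 264)² / 264 = 1.8333
  agouti: (110 − 132)² / 132 = 3.6667
χ² = 1.8333 + 3.6667 = 5.500

5.500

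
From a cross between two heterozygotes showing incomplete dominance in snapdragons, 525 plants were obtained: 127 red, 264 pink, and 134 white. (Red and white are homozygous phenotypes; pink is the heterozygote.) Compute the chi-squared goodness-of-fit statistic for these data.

0.204

With incomplete dominance, a heterozygote × heterozygote cross gives a 1:2:1 phenotypic ratio.
Under the 1:2:1 hypothesis (Σ ratio = 4, N = 525):
  red: 525 × 1/4 = 131.25
  pink: 525 × 2/4 = 262.5
  white: 525 × 1/4 = 131.25
χ² = Σ (O − E)² / E
  red: (127 − 131.25)² / 131.25 = 0.1376
  pink: (264 − 262.5)² / 262.5 = 0.0086
  white: (134 − 131.25)² / 131.25 = 0.0576
χ² = 0.1376 + 0.0086 + 0.0576 = 0.2038 ≈ 0.204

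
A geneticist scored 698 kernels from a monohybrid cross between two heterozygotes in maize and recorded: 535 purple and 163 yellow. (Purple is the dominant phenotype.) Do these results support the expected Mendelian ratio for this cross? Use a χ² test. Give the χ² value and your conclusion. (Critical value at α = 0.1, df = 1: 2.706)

1.011; consistent

For a monohybrid cross between heterozygotes with complete dominance, the expected phenotypic ratio is 3:1.
Total ratio parts = 4. Expected numbers out of 698:
  purple: 698 × 3/4 = 523.5
  yellow: 698 × 1/4 = 174.5
χ² = Σ (O − E)² / E
  purple: (535 − 523.5)² / 523.5 = 0.2526
  yellow: (163 − 174.5)² / 174.5 = 0.7579
χ² = 0.2526 + 0.7579 = 1.0105 ≈ 1.011
Degrees of freedom = 2 − 1 = 1; critical value at α = 0.1 is 2.706.
Since 1.011 < 2.706, we fail to reject the null hypothesis — the data are consistent with the 3:1 ratio.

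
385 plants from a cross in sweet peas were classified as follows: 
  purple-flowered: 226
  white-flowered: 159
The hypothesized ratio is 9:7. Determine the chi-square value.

Total ratio parts = 16. Expected numbers out of 385:
  purple-flowered: 385 × 9/16 = 216.5625
  white-flowered: 385 × 7/16 = 168.4375
χ² = Σ (O − E)² / E
  purple-flowered: (226 − 216.5625)² / 216.5625 = 0.4113
  white-flowered: (159 − 168.4375)² / 168.4375 = 0.5288
χ² = 0.4113 + 0.5288 = 0.9401 ≈ 0.940

0.940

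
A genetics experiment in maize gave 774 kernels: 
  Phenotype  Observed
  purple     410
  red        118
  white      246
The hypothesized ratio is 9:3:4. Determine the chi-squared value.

The 9:3:4 ratio has 16 parts, so with N = 774 the expected counts are:
  purple: 774 × 9/16 = 435.375
  red: 774 × 3/16 = 145.125
  white: 774 × 4/16 = 193.5
χ² = Σ (O − E)² / E
  purple: (410 − 435.375)² / 435.375 = 1.4789
  red: (118 − 145.125)² / 145.125 = 5.0699
  white: (246 − 193.5)² / 193.5 = 14.2442
χ² = 1.4789 + 5.0699 + 14.2442 = 20.793

20.793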